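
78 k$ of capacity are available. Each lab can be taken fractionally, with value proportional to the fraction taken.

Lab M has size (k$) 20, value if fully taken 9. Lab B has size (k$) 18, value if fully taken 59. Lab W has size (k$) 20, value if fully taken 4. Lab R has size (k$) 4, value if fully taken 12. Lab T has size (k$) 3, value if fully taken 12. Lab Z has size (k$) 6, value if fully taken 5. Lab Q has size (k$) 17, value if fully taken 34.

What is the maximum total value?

133

Best value per unit of size first: Lab T 12/3≈4, Lab B 59/18≈3.28, Lab R 12/4≈3, Lab Q 34/17≈2, Lab Z 5/6≈0.833, Lab M 9/20≈0.45, Lab W 4/20≈0.2.
Take all of Lab T (3 k$, value 12) → 75 k$ left.
All 18 k$ of Lab B fit (value 59) → 57 remain.
All 4 k$ of Lab R fit (value 12) → 53 remain.
All 17 k$ of Lab Q fit (value 34) → 36 remain.
Lab Z: take in full, 6 k$ for value 5 → 30 left.
Take all of Lab M (20 k$, value 9) → 10 k$ left.
10 k$ left: a 10/20 share of Lab W gives 4×10/20 = 2.
Total value = 133.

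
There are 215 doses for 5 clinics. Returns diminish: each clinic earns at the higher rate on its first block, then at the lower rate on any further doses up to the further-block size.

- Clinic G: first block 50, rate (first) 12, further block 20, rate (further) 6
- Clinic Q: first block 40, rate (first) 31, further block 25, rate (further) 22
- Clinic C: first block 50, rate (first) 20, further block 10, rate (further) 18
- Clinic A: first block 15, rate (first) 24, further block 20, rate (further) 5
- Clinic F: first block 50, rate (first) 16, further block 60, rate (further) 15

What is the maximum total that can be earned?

Order all 10 blocks by rate: Clinic Q/first 31 > Clinic A/first 24 > Clinic Q/second 22 > Clinic C/first 20 > Clinic C/second 18 > Clinic F/first 16 > Clinic F/second 15 > Clinic G/first 12 > Clinic G/second 6 > Clinic A/second 5.
Clinic Q first at 31: fill all 40 ; 175 left.
Clinic A/first (24): +15 ; 160 left.
Fill Clinic Q second block (25 at 22) ; 135 left.
Fill Clinic C first block (50 at 20) ; 85 left.
Fill Clinic C second block (10 at 18) ; 75 left.
Clinic F/first (16): +50 ; 25 left.
Clinic F second at 15: only 25 left, fill 25.
Total = 31×40 + 24×15 + 22×25 + 20×50 + 18×10 + 16×50 + 15×25 = 4505.

4505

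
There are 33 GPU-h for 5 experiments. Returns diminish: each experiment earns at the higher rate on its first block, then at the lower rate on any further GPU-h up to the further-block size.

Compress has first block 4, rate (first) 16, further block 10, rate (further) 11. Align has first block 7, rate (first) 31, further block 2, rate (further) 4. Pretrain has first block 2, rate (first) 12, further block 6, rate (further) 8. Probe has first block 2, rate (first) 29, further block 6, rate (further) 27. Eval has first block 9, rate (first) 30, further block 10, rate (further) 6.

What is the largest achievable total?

828

Order all 10 blocks by rate: Align/tier1 31 > Eval/tier1 30 > Probe/tier1 29 > Probe/tier2 27 > Compress/tier1 16 > Pretrain/tier1 12 > Compress/tier2 11 > Pretrain/tier2 8 > Eval/tier2 6 > Align/tier2 4.
Fill Align tier1 block (7 at 31) ; 26 left.
Eval tier1 at 30: fill all 9 ; 17 left.
Probe/tier1 (29): +2 ; 15 left.
Probe/tier2 (27): +6 ; 9 left.
Compress tier1 at 16: fill all 4 ; 5 left.
Pretrain/tier1 (12): +2 ; 3 left.
Compress/tier2: +3 of 10 at 11; pool empty.
Total = 31×7 + 30×9 + 29×2 + 27×6 + 16×4 + 12×2 + 11×3 = 828.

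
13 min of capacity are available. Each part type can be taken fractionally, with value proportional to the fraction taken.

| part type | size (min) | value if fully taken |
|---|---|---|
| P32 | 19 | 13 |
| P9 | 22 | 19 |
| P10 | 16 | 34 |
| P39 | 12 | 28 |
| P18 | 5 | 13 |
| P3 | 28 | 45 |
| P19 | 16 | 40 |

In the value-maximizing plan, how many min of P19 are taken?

8

Sort by value density: P18 13/5≈2.6, P19 40/16≈2.5, P39 28/12≈2.33, P10 34/16≈2.12, P3 45/28≈1.61, P9 19/22≈0.864, P32 13/19≈0.684.
Take all of P18 (5 min, value 13) → 8 min left.
Only 8 min remain; take 8/16 of P19 for value 40×8/16 = 20.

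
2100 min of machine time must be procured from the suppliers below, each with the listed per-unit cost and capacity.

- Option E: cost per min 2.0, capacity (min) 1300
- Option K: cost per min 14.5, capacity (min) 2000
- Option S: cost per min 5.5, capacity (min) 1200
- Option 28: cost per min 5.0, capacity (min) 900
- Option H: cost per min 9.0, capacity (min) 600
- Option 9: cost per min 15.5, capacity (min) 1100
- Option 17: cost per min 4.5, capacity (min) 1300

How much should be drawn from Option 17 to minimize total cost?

800

Fill from the cheapest supplier first.
Option E (2.0): use full 1300 — 800 min to go.
Take 800 from Option 17 at 4.5 to finish.
Option 28, Option S, Option H, Option K, Option 9: unused.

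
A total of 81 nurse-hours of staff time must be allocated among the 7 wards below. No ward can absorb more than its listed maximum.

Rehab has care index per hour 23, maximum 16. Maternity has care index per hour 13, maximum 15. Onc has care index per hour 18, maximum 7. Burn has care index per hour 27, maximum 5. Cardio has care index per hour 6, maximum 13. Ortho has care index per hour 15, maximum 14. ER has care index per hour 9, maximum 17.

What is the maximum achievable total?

1229

Highest care index per hour first: Burn 27 > Rehab 23 > Onc 18 > Ortho 15 > Maternity 13 > ER 9 > Cardio 6.
Burn: +5 to 5 (cap) ; 76 left.
Give Rehab 16 to hit its cap of 16 ; 60 left.
Give Onc 7 to hit its cap of 7 ; 53 left.
Ortho: +14 to 14 (cap) ; 39 left.
Give Maternity 15 to hit its cap of 15 ; 24 left.
ER: +17 to 17 (cap) ; 7 left.
Cardio: +7 (room for 13) → 7. Pool exhausted.
Total = 23×16 + 13×15 + 18×7 + 27×5 + 6×7 + 15×14 + 9×17 = 1229.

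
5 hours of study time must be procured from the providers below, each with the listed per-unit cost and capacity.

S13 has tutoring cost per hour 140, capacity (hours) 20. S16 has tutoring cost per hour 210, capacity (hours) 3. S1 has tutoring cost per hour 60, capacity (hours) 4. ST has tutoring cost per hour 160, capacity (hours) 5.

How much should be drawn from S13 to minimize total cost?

Cheapest first:
S1 (60): use full 4 ; 1 hours to go.
Take 1 from S13 at 140 to finish.
ST, S16: unused.

1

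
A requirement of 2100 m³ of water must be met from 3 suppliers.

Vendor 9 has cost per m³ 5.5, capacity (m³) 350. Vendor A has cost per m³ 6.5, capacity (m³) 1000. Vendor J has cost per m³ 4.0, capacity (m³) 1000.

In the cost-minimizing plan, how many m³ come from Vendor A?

Fill from the cheapest supplier first.
Take 1000 from Vendor J at 4.0 ; need 1100 more.
Take 350 from Vendor 9 at 5.5 ; need 750 more.
Vendor A at 6.5: take 750 of its 1000 ; requirement met.

750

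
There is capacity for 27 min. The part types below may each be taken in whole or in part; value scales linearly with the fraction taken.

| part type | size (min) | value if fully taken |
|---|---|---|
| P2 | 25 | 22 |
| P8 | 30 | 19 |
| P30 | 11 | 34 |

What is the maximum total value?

48.08

Best value per unit of size first: P30 34/11≈3.09, P2 22/25≈0.88, P8 19/30≈0.633.
P30: take in full, 11 min for value 34 ; 16 left.
Only 16 min remain; take 16/25 of P2 for value 22×16/25 = 14.08.
Total value = 48.08.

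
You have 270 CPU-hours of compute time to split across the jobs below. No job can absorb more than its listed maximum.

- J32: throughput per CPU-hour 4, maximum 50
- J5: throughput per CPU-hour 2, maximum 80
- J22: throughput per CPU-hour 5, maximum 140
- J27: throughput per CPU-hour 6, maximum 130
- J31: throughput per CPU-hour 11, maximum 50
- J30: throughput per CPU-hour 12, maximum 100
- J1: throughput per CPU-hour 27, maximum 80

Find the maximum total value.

4150

Highest throughput per CPU-hour first: J1 27 > J30 12 > J31 11 > J27 6 > J22 5 > J32 4 > J5 2.
Give J1 80 to hit its cap of 80 — 190 left.
J30 takes 100 to reach its cap of 100 — 90 left.
Give J31 50 to hit its cap of 50 — 40 left.
J27: +40 (room for 130) → 40. Pool exhausted.
Total = 6×40 + 11×50 + 12×100 + 27×80 = 4150.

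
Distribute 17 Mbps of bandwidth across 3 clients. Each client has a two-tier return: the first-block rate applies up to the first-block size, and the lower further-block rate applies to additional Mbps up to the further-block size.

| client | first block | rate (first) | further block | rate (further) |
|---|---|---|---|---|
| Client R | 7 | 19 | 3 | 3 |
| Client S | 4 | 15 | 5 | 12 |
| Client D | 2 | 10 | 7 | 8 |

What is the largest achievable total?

263

Rank every tier by rate: Client R/first 19 > Client S/first 15 > Client S/second 12 > Client D/first 10 > Client D/second 8 > Client R/second 3.
Fill Client R first block (7 at 19) → 10 left.
Client S/first (15): +4 → 6 left.
Client S/second (12): +5 → 1 left.
1 remain; put them into Client D first at 10.
Total = 19×7 + 15×4 + 12×5 + 10×1 = 263.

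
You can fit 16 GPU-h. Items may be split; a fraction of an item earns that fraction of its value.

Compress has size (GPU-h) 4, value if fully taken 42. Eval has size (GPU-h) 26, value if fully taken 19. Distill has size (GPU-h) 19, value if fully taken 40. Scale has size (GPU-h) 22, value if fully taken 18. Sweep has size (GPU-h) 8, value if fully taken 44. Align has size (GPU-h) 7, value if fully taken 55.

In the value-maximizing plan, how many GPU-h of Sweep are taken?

5

Rank by value-to-size ratio: Compress 42/4≈10.5, Align 55/7≈7.86, Sweep 44/8≈5.5, Distill 40/19≈2.11, Scale 18/22≈0.818, Eval 19/26≈0.731.
Compress: take in full, 4 GPU-h for value 42 ; 12 left.
Align: take in full, 7 GPU-h for value 55 ; 5 left.
Only 5 GPU-h remain; take 5/8 of Sweep for value 44×5/8 = 27.5.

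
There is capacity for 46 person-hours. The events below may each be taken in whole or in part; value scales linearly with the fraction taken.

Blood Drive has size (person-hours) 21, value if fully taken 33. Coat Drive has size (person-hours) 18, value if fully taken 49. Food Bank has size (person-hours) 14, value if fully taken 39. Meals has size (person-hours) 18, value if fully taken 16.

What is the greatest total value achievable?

Best value per unit of size first: Food Bank 39/14≈2.79, Coat Drive 49/18≈2.72, Blood Drive 33/21≈1.57, Meals 16/18≈0.889.
All 14 person-hours of Food Bank fit (value 39) — 32 remain.
Take all of Coat Drive (18 person-hours, value 49) — 14 person-hours left.
Only 14 person-hours remain; take 14/21 of Blood Drive for value 33×14/21 = 22.
Total value = 110.

110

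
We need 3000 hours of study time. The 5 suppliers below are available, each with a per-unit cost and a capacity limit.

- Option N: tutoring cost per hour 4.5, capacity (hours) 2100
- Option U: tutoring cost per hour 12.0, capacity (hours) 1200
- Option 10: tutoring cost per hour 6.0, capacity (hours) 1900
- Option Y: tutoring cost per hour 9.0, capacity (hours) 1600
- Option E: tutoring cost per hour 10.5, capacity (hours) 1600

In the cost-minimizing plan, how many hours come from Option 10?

Fill from the cheapest supplier first.
Option N (4.5): use full 2100 ; 900 hours to go.
Take 900 from Option 10 at 6.0 to finish.
Option Y, Option E, Option U: unused.

900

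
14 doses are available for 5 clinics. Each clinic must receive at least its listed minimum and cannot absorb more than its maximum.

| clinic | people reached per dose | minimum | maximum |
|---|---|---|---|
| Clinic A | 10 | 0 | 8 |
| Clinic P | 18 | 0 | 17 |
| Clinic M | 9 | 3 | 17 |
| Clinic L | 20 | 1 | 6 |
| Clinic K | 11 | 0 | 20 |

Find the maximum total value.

237

Meeting every minimum uses 0+0+3+1+0 = 4 doses, leaving 10.
Order the clinics by people reached per dose: Clinic L 20 > Clinic P 18 > Clinic K 11 > Clinic A 10 > Clinic M 9.
Give Clinic L 5 more to hit its cap of 6 — 5 left.
Clinic P has room for 17 more but only 5 remain, so it gets 5.
Total = 18×5 + 9×3 + 20×6 = 237.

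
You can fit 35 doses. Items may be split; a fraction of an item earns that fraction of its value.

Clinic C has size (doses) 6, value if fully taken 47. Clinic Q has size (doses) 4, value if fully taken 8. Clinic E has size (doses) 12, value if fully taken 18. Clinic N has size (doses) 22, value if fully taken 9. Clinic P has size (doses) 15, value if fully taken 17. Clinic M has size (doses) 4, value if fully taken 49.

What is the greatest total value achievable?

Sort by value density: Clinic M 49/4≈12.2, Clinic C 47/6≈7.83, Clinic Q 8/4≈2, Clinic E 18/12≈1.5, Clinic P 17/15≈1.13, Clinic N 9/22≈0.409.
Take all of Clinic M (4 doses, value 49) — 31 doses left.
Clinic C: take in full, 6 doses for value 47 — 25 left.
Take all of Clinic Q (4 doses, value 8) — 21 doses left.
Take all of Clinic E (12 doses, value 18) — 9 doses left.
Only 9 doses remain; take 9/15 of Clinic P for value 17×9/15 = 10.2.
Total value = 132.2.

132.2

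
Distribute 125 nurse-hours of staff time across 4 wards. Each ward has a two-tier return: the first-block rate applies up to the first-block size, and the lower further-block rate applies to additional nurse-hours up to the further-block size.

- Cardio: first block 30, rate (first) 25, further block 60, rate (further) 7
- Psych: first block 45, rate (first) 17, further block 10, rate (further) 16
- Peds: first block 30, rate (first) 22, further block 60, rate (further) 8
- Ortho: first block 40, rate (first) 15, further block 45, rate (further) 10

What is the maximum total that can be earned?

2485

Treat each block as its own option and order by rate: Cardio/T1 25 > Peds/T1 22 > Psych/T1 17 > Psych/T2 16 > Ortho/T1 15 > Ortho/T2 10 > Peds/T2 8 > Cardio/T2 7.
Fill Cardio T1 block (30 at 25) → 95 left.
Peds T1 at 22: fill all 30 → 65 left.
Psych/T1 (17): +45 → 20 left.
Fill Psych T2 block (10 at 16) → 10 left.
10 remain; put them into Ortho T1 at 15.
Total = 25×30 + 22×30 + 17×45 + 16×10 + 15×10 = 2485.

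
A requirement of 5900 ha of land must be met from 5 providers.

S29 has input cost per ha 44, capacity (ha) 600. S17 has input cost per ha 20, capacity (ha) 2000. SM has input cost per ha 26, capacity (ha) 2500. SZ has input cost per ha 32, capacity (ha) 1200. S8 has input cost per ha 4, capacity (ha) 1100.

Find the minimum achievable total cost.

119000

Cheapest first:
Take 1100 from S8 at 4 → need 4800 more.
S17 (20): use full 2000 → 2800 ha to go.
SM (26): use full 2500 → 300 ha to go.
SZ (32): take the remaining 300 → done.
S29: unused.
Cost = 1100×4 + 2000×20 + 2500×26 + 300×32 = 119000.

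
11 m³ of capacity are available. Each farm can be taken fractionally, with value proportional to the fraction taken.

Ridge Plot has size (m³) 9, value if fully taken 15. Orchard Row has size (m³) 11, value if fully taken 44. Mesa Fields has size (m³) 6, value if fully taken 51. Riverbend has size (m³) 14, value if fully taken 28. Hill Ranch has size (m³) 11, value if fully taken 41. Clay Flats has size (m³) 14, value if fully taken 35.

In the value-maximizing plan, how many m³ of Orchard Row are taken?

Sort by value density: Mesa Fields 51/6≈8.5, Orchard Row 44/11≈4, Hill Ranch 41/11≈3.73, Clay Flats 35/14≈2.5, Riverbend 28/14≈2, Ridge Plot 15/9≈1.67.
All 6 m³ of Mesa Fields fit (value 51) — 5 remain.
Only 5 m³ remain; take 5/11 of Orchard Row for value 44×5/11 = 20.

5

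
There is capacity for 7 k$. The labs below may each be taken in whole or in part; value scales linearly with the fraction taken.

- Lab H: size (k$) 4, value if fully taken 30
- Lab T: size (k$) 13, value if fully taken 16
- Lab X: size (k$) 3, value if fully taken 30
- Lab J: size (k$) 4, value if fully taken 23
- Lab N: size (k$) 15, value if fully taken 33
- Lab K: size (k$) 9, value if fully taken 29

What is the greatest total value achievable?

60

Best value per unit of size first: Lab X 30/3≈10, Lab H 30/4≈7.5, Lab J 23/4≈5.75, Lab K 29/9≈3.22, Lab N 33/15≈2.2, Lab T 16/13≈1.23.
Lab X: take in full, 3 k$ for value 30 → 4 left.
Take all of Lab H (4 k$, value 30) → 0 k$ left.
Total value = 60.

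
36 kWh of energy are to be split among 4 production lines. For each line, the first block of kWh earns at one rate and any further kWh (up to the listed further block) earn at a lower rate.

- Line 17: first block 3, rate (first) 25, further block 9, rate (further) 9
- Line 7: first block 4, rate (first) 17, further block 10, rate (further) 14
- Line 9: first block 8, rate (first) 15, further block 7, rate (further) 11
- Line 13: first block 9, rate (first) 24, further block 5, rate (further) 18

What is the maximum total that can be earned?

Order all 8 blocks by rate: Line 17/T1 25 > Line 13/T1 24 > Line 13/T2 18 > Line 7/T1 17 > Line 9/T1 15 > Line 7/T2 14 > Line 9/T2 11 > Line 17/T2 9.
Line 17/T1 (25): +3 → 33 left.
Line 13 T1 at 24: fill all 9 → 24 left.
Fill Line 13 T2 block (5 at 18) → 19 left.
Line 7/T1 (17): +4 → 15 left.
Fill Line 9 T1 block (8 at 15) → 7 left.
Line 7/T2: +7 of 10 at 14; pool empty.
Total = 25×3 + 24×9 + 18×5 + 17×4 + 15×8 + 14×7 = 667.

667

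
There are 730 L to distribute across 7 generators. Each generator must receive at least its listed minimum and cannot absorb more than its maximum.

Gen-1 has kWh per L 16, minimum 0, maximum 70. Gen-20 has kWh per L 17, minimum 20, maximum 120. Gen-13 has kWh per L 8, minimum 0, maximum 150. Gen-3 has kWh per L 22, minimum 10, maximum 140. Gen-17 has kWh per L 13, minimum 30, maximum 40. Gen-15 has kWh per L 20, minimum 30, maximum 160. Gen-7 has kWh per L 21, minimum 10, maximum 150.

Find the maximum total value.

Meeting every minimum uses 0+20+0+10+30+30+10 = 100 L, leaving 630.
Highest kWh per L first: Gen-3 22 > Gen-7 21 > Gen-15 20 > Gen-20 17 > Gen-1 16 > Gen-17 13 > Gen-13 8.
Gen-3: +130 to 140 (cap) → 500 left.
Gen-7 takes 140 more to reach its cap of 150 → 360 left.
Gen-15: +130 to 160 (cap) → 230 left.
Give Gen-20 100 more to hit its cap of 120 → 130 left.
Give Gen-1 70 more to hit its cap of 70 → 60 left.
Gen-17: +10 to 40 (cap) → 50 left.
Only 50 left; Gen-13 takes them to reach 50.
Total = 16×70 + 17×120 + 8×50 + 22×140 + 13×40 + 20×160 + 21×150 = 13510.

13510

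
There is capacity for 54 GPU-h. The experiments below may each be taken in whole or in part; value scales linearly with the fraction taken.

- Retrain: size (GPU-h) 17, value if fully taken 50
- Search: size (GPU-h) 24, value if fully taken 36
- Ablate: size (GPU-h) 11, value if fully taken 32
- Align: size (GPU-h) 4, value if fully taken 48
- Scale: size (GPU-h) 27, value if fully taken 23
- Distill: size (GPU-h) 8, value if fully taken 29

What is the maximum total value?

180

Best value per unit of size first: Align 48/4≈12, Distill 29/8≈3.62, Retrain 50/17≈2.94, Ablate 32/11≈2.91, Search 36/24≈1.5, Scale 23/27≈0.852.
Align: take in full, 4 GPU-h for value 48 → 50 left.
Take all of Distill (8 GPU-h, value 29) → 42 GPU-h left.
Take all of Retrain (17 GPU-h, value 50) → 25 GPU-h left.
Ablate: take in full, 11 GPU-h for value 32 → 14 left.
Only 14 GPU-h remain; take 14/24 of Search for value 36×14/24 = 21.
Total value = 180.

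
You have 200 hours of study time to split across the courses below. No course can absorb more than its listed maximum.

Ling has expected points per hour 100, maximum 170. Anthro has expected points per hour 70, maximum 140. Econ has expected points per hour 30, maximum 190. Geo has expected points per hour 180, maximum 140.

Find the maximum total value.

Highest expected points per hour first: Geo 180 > Ling 100 > Anthro 70 > Econ 30.
Geo: +140 to 140 (cap) → 60 left.
Ling has room for 170 but only 60 remain, so it gets 60.
Total = 100×60 + 180×140 = 31200.

31200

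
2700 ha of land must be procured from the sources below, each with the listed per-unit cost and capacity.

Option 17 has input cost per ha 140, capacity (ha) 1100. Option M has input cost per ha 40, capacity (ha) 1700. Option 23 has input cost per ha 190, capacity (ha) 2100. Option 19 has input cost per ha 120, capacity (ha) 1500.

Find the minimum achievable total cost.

Use sources in increasing cost order.
Option M (40): use full 1700 ; 1000 ha to go.
Option 19 (120): take the remaining 1000 ; done.
Option 17, Option 23: unused.
Cost = 1700×40 + 1000×120 = 188000.

188000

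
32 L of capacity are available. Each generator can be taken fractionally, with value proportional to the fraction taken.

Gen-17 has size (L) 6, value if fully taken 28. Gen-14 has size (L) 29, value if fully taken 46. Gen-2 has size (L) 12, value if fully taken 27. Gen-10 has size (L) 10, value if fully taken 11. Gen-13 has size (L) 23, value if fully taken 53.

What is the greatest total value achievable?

87.75

Sort by value density: Gen-17 28/6≈4.67, Gen-13 53/23≈2.3, Gen-2 27/12≈2.25, Gen-14 46/29≈1.59, Gen-10 11/10≈1.1.
All 6 L of Gen-17 fit (value 28) → 26 remain.
Gen-13: take in full, 23 L for value 53 → 3 left.
Only 3 L remain; take 3/12 of Gen-2 for value 27×3/12 = 6.75.
Total value = 87.75.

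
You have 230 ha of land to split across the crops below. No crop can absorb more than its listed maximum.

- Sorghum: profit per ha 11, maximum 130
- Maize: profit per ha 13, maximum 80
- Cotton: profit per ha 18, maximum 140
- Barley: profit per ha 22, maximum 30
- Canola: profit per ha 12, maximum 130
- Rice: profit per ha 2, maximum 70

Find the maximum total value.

3960

Highest profit per ha first: Barley 22 > Cotton 18 > Maize 13 > Canola 12 > Sorghum 11 > Rice 2.
Give Barley 30 to hit its cap of 30 — 200 left.
Cotton takes 140 to reach its cap of 140 — 60 left.
Maize: +60 (room for 80) → 60. Pool exhausted.
Total = 13×60 + 18×140 + 22×30 = 3960.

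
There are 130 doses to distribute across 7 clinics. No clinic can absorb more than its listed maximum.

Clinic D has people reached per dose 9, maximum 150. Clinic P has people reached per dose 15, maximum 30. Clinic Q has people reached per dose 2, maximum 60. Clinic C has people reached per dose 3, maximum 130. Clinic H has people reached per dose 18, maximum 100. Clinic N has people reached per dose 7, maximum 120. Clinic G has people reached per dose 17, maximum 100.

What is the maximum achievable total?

Highest people reached per dose first: Clinic H 18 > Clinic G 17 > Clinic P 15 > Clinic D 9 > Clinic N 7 > Clinic C 3 > Clinic Q 2.
Clinic H: +100 to 100 (cap) ; 30 left.
Only 30 left; Clinic G takes them to reach 30.
Total = 18×100 + 17×30 = 2310.

2310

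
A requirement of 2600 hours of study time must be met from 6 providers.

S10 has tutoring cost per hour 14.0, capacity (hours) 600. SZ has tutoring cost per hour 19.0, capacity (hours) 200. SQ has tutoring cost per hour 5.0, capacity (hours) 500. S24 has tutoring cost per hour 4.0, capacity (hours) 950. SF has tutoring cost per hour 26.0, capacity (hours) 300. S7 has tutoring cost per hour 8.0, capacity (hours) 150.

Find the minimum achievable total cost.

24900

Use providers in increasing cost order.
Take 950 from S24 at 4.0 → need 1650 more.
SQ (5.0): use full 500 → 1150 hours to go.
S7 (8.0): use full 150 → 1000 hours to go.
S10 (14.0): use full 600 → 400 hours to go.
Take 200 from SZ at 19.0 → need 200 more.
SF at 26.0: take 200 of its 300 → requirement met.
Cost = 950×4.0 + 500×5.0 + 150×8.0 + 600×14.0 + 200×19.0 + 200×26.0 = 24900.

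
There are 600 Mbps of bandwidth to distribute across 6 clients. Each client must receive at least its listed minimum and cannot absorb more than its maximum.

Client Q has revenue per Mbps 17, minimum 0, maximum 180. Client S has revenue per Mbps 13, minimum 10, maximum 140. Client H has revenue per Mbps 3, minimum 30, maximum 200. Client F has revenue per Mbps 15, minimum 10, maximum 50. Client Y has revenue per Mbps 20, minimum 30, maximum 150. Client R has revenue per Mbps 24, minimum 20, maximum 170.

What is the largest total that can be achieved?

Meeting every minimum uses 0+10+30+10+30+20 = 100 Mbps, leaving 500.
Rank by revenue per Mbps: Client R 24 > Client Y 20 > Client Q 17 > Client F 15 > Client S 13 > Client H 3.
Client R takes 150 more to reach its cap of 170 ; 350 left.
Client Y: +120 to 150 (cap) ; 230 left.
Client Q takes 180 more to reach its cap of 180 ; 50 left.
Client F: +40 to 50 (cap) ; 10 left.
Only 10 left; Client S takes them to reach 20.
Total = 17×180 + 13×20 + 3×30 + 15×50 + 20×150 + 24×170 = 11240.

11240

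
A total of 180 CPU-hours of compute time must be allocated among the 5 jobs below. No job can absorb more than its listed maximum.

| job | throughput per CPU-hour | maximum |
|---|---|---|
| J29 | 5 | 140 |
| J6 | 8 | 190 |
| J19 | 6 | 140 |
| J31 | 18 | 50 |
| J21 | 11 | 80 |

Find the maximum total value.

Order the jobs by throughput per CPU-hour: J31 18 > J21 11 > J6 8 > J19 6 > J29 5.
Give J31 50 to hit its cap of 50 — 130 left.
J21: +80 to 80 (cap) — 50 left.
J6: +50 (room for 190) → 50. Pool exhausted.
Total = 8×50 + 18×50 + 11×80 = 2180.

2180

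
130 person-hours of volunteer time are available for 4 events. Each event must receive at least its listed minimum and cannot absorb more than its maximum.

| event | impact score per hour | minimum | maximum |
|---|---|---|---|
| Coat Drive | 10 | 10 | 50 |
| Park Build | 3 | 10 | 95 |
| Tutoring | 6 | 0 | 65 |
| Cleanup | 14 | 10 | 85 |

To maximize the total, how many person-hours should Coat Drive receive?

35

Meeting every minimum uses 10+10+0+10 = 30 person-hours, leaving 100.
Order the events by impact score per hour: Cleanup 14 > Coat Drive 10 > Tutoring 6 > Park Build 3.
Give Cleanup 75 more to hit its cap of 85 → 25 left.
Coat Drive: +25 (room for 40) → 35. Pool exhausted.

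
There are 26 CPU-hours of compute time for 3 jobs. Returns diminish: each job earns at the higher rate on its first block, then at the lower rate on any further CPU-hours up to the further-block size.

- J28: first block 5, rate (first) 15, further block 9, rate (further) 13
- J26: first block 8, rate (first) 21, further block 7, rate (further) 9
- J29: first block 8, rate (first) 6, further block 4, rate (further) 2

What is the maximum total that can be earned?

396

Order all 6 blocks by rate: J26/tier1 21 > J28/tier1 15 > J28/tier2 13 > J26/tier2 9 > J29/tier1 6 > J29/tier2 2.
Fill J26 tier1 block (8 at 21) — 18 left.
Fill J28 tier1 block (5 at 15) — 13 left.
Fill J28 tier2 block (9 at 13) — 4 left.
J26 tier2 at 9: only 4 left, fill 4.
Total = 21×8 + 15×5 + 13×9 + 9×4 = 396.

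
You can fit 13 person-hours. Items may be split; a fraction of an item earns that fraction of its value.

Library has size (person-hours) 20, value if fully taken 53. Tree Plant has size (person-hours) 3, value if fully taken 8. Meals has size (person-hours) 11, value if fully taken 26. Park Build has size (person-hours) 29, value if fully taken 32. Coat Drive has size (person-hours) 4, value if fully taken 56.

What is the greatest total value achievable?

Sort by value density: Coat Drive 56/4≈14, Tree Plant 8/3≈2.67, Library 53/20≈2.65, Meals 26/11≈2.36, Park Build 32/29≈1.1.
Coat Drive: take in full, 4 person-hours for value 56 — 9 left.
All 3 person-hours of Tree Plant fit (value 8) — 6 remain.
Fill the last 6 person-hours with part of Library: 6/20 of it earns 15.9.
Total value = 79.9.

79.9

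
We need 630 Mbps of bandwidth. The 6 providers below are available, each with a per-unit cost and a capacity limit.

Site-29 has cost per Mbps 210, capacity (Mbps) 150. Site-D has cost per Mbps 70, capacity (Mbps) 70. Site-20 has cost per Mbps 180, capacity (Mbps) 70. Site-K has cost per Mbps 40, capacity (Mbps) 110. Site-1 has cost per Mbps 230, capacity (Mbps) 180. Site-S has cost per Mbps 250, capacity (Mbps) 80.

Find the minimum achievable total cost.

Use providers in increasing cost order.
Take 110 from Site-K at 40 — need 520 more.
Take 70 from Site-D at 70 — need 450 more.
Site-20 (180): use full 70 — 380 Mbps to go.
Site-29 at 210: take all 150 Mbps — 230 still needed.
Site-1 at 230: take all 180 Mbps — 50 still needed.
Site-S (250): take the remaining 50 — done.
Cost = 110×40 + 70×70 + 70×180 + 150×210 + 180×230 + 50×250 = 107300.

107300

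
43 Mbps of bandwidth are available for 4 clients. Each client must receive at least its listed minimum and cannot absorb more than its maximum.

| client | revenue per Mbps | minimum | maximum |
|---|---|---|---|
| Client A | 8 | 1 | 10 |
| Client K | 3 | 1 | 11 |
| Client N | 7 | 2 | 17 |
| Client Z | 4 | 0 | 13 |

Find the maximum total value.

260

Meeting every minimum uses 1+1+2+0 = 4 Mbps, leaving 39.
Order the clients by revenue per Mbps: Client A 8 > Client N 7 > Client Z 4 > Client K 3.
Give Client A 9 more to hit its cap of 10 ; 30 left.
Give Client N 15 more to hit its cap of 17 ; 15 left.
Client Z: +13 to 13 (cap) ; 2 left.
Client K has room for 10 more but only 2 remain, so it gets 3.
Total = 8×10 + 3×3 + 7×17 + 4×13 = 260.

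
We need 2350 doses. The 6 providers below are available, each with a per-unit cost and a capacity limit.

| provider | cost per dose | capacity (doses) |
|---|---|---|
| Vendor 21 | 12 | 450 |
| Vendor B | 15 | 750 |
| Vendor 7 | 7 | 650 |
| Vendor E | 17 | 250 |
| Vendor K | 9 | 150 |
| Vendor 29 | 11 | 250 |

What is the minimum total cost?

27000

Fill from the cheapest provider first.
Take 650 from Vendor 7 at 7 ; need 1700 more.
Vendor K at 9: take all 150 doses ; 1550 still needed.
Vendor 29 (11): use full 250 ; 1300 doses to go.
Take 450 from Vendor 21 at 12 ; need 850 more.
Vendor B at 15: take all 750 doses ; 100 still needed.
Take 100 from Vendor E at 17 to finish.
Cost = 650×7 + 150×9 + 250×11 + 450×12 + 750×15 + 100×17 = 27000.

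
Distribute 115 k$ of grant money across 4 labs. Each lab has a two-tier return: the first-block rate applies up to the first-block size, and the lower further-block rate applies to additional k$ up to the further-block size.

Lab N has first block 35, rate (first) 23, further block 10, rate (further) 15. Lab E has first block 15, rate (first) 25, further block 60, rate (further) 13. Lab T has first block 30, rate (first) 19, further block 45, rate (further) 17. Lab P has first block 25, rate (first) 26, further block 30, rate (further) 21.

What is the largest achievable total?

Order all 8 blocks by rate: Lab P/first 26 > Lab E/first 25 > Lab N/first 23 > Lab P/second 21 > Lab T/first 19 > Lab T/second 17 > Lab N/second 15 > Lab E/second 13.
Fill Lab P first block (25 at 26) → 90 left.
Lab E first at 25: fill all 15 → 75 left.
Lab N/first (23): +35 → 40 left.
Lab P second at 21: fill all 30 → 10 left.
10 remain; put them into Lab T first at 19.
Total = 26×25 + 25×15 + 23×35 + 21×30 + 19×10 = 2650.

2650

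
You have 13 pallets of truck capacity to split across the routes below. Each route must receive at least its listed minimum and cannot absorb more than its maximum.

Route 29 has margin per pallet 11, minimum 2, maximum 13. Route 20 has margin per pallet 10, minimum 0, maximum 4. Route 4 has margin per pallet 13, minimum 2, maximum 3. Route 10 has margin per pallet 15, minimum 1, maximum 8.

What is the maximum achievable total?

Meeting every minimum uses 2+0+2+1 = 5 pallets, leaving 8.
Order the routes by margin per pallet: Route 10 15 > Route 4 13 > Route 29 11 > Route 20 10.
Route 10 takes 7 more to reach its cap of 8 ; 1 left.
Route 4 takes 1 more to reach its cap of 3 ; 0 left.
Total = 11×2 + 13×3 + 15×8 = 181.

181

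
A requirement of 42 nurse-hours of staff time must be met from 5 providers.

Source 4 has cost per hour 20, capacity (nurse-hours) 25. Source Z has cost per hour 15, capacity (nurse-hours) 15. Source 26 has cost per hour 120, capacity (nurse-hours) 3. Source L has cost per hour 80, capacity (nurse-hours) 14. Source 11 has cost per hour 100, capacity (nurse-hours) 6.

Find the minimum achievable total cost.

885

Fill from the cheapest provider first.
Take 15 from Source Z at 15 ; need 27 more.
Take 25 from Source 4 at 20 ; need 2 more.
Source L (80): take the remaining 2 ; done.
Source 11, Source 26: unused.
Cost = 15×15 + 25×20 + 2×80 = 885.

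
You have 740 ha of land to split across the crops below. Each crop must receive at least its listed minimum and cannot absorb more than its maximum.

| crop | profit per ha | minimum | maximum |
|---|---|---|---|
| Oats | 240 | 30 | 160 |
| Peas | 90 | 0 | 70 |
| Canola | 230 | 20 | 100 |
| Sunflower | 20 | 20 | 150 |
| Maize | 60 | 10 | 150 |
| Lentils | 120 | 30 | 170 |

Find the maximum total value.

Meeting every minimum uses 30+0+20+20+10+30 = 110 ha, leaving 630.
Highest profit per ha first: Oats 240 > Canola 230 > Lentils 120 > Peas 90 > Maize 60 > Sunflower 20.
Give Oats 130 more to hit its cap of 160 → 500 left.
Give Canola 80 more to hit its cap of 100 → 420 left.
Give Lentils 140 more to hit its cap of 170 → 280 left.
Peas takes 70 more to reach its cap of 70 → 210 left.
Maize takes 140 more to reach its cap of 150 → 70 left.
Only 70 left; Sunflower takes them to reach 90.
Total = 240×160 + 90×70 + 230×100 + 20×90 + 60×150 + 120×170 = 98900.

98900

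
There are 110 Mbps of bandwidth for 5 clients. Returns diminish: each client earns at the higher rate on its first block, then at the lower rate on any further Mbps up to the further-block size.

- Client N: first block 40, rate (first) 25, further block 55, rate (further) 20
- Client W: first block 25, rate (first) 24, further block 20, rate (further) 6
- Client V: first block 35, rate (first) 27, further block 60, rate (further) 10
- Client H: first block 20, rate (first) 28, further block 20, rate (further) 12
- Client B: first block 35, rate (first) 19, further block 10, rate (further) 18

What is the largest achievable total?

2865

Rank every tier by rate: Client H/T1 28 > Client V/T1 27 > Client N/T1 25 > Client W/T1 24 > Client N/T2 20 > Client B/T1 19 > Client B/T2 18 > Client H/T2 12 > Client V/T2 10 > Client W/T2 6.
Fill Client H T1 block (20 at 28) — 90 left.
Client V T1 at 27: fill all 35 — 55 left.
Client N/T1 (25): +40 — 15 left.
15 remain; put them into Client W T1 at 24.
Total = 28×20 + 27×35 + 25×40 + 24×15 = 2865.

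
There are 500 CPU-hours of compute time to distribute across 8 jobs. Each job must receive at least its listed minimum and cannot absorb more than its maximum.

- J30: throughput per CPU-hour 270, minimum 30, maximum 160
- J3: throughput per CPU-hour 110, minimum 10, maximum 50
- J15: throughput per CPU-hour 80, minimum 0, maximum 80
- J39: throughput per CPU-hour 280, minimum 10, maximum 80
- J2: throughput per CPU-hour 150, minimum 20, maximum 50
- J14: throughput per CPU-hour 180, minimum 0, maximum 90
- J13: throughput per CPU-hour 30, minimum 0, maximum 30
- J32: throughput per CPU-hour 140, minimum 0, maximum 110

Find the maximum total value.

105800

Meeting every minimum uses 30+10+0+10+20+0+0+0 = 70 CPU-hours, leaving 430.
Highest throughput per CPU-hour first: J39 280 > J30 270 > J14 180 > J2 150 > J32 140 > J3 110 > J15 80 > J13 30.
J39 takes 70 more to reach its cap of 80 — 360 left.
J30: +130 to 160 (cap) — 230 left.
J14 takes 90 more to reach its cap of 90 — 140 left.
J2: +30 to 50 (cap) — 110 left.
Give J32 110 more to hit its cap of 110 — 0 left.
Total = 270×160 + 110×10 + 280×80 + 150×50 + 180×90 + 140×110 = 105800.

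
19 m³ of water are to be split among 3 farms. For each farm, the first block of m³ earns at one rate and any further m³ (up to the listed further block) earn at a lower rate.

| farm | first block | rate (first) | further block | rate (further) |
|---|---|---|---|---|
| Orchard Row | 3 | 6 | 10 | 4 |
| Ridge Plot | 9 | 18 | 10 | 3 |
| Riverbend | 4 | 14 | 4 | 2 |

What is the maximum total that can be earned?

Order all 6 blocks by rate: Ridge Plot/tier1 18 > Riverbend/tier1 14 > Orchard Row/tier1 6 > Orchard Row/tier2 4 > Ridge Plot/tier2 3 > Riverbend/tier2 2.
Ridge Plot/tier1 (18): +9 — 10 left.
Riverbend tier1 at 14: fill all 4 — 6 left.
Orchard Row/tier1 (6): +3 — 3 left.
Orchard Row/tier2: +3 of 10 at 4; pool empty.
Total = 18×9 + 14×4 + 6×3 + 4×3 = 248.

248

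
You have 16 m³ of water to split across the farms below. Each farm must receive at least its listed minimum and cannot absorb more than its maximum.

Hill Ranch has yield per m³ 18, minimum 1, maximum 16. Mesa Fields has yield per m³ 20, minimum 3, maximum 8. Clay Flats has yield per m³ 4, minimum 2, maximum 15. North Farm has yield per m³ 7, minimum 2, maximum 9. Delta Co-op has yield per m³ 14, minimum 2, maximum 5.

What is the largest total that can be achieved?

246

Meeting every minimum uses 1+3+2+2+2 = 10 m³, leaving 6.
Highest yield per m³ first: Mesa Fields 20 > Hill Ranch 18 > Delta Co-op 14 > North Farm 7 > Clay Flats 4.
Give Mesa Fields 5 more to hit its cap of 8 ; 1 left.
Only 1 left; Hill Ranch takes them to reach 2.
Total = 18×2 + 20×8 + 4×2 + 7×2 + 14×2 = 246.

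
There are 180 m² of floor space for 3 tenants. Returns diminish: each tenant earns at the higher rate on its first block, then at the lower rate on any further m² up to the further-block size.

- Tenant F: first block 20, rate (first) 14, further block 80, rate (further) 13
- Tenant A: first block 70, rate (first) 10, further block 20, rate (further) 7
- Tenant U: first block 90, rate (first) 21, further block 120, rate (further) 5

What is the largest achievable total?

Treat each block as its own option and order by rate: Tenant U/tier1 21 > Tenant F/tier1 14 > Tenant F/tier2 13 > Tenant A/tier1 10 > Tenant A/tier2 7 > Tenant U/tier2 5.
Tenant U tier1 at 21: fill all 90 — 90 left.
Fill Tenant F tier1 block (20 at 14) — 70 left.
Tenant F tier2 at 13: only 70 left, fill 70.
Total = 21×90 + 14×20 + 13×70 = 3080.

3080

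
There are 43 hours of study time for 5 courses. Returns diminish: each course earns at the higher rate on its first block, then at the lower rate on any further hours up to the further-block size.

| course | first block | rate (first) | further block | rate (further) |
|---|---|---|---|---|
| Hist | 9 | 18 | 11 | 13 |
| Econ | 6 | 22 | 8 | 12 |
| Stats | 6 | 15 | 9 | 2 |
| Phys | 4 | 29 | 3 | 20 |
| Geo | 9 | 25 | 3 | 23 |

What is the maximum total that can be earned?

893

Treat each block as its own option and order by rate: Phys/first 29 > Geo/first 25 > Geo/second 23 > Econ/first 22 > Phys/second 20 > Hist/first 18 > Stats/first 15 > Hist/second 13 > Econ/second 12 > Stats/second 2.
Phys/first (29): +4 — 39 left.
Fill Geo first block (9 at 25) — 30 left.
Geo second at 23: fill all 3 — 27 left.
Econ/first (22): +6 — 21 left.
Fill Phys second block (3 at 20) — 18 left.
Hist first at 18: fill all 9 — 9 left.
Stats first at 15: fill all 6 — 3 left.
3 remain; put them into Hist second at 13.
Total = 29×4 + 25×9 + 23×3 + 22×6 + 20×3 + 18×9 + 15×6 + 13×3 = 893.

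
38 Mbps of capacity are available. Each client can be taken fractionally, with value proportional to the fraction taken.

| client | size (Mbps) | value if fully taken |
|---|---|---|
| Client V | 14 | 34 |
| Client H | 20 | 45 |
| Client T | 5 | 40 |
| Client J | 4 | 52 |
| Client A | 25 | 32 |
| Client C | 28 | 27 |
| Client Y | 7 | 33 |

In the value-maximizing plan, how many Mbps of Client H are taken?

Sort by value density: Client J 52/4≈13, Client T 40/5≈8, Client Y 33/7≈4.71, Client V 34/14≈2.43, Client H 45/20≈2.25, Client A 32/25≈1.28, Client C 27/28≈0.964.
All 4 Mbps of Client J fit (value 52) ; 34 remain.
Take all of Client T (5 Mbps, value 40) ; 29 Mbps left.
All 7 Mbps of Client Y fit (value 33) ; 22 remain.
Take all of Client V (14 Mbps, value 34) ; 8 Mbps left.
8 Mbps left: a 8/20 share of Client H gives 45×8/20 = 18.

8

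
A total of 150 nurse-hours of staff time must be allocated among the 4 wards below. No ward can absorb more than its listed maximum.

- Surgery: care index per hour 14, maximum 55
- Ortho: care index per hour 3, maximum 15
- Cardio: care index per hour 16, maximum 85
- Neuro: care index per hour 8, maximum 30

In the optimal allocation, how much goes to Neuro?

10

Highest care index per hour first: Cardio 16 > Surgery 14 > Neuro 8 > Ortho 3.
Give Cardio 85 to hit its cap of 85 — 65 left.
Surgery: +55 to 55 (cap) — 10 left.
Only 10 left; Neuro takes them to reach 10.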